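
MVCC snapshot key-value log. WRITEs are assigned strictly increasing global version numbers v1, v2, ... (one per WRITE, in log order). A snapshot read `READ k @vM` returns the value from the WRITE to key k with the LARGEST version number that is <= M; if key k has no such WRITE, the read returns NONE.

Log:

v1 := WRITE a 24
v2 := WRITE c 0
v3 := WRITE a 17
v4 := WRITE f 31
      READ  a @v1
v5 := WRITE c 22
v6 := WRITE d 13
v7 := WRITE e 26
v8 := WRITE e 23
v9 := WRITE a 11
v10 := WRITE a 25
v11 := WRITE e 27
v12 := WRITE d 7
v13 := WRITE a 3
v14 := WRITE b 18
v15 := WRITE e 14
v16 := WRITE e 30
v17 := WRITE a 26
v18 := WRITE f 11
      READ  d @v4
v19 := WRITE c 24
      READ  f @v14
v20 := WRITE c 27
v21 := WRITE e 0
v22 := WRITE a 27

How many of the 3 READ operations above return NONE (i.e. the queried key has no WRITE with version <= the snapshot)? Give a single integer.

Answer: 1

Derivation:
v1: WRITE a=24  (a history now [(1, 24)])
v2: WRITE c=0  (c history now [(2, 0)])
v3: WRITE a=17  (a history now [(1, 24), (3, 17)])
v4: WRITE f=31  (f history now [(4, 31)])
READ a @v1: history=[(1, 24), (3, 17)] -> pick v1 -> 24
v5: WRITE c=22  (c history now [(2, 0), (5, 22)])
v6: WRITE d=13  (d history now [(6, 13)])
v7: WRITE e=26  (e history now [(7, 26)])
v8: WRITE e=23  (e history now [(7, 26), (8, 23)])
v9: WRITE a=11  (a history now [(1, 24), (3, 17), (9, 11)])
v10: WRITE a=25  (a history now [(1, 24), (3, 17), (9, 11), (10, 25)])
v11: WRITE e=27  (e history now [(7, 26), (8, 23), (11, 27)])
v12: WRITE d=7  (d history now [(6, 13), (12, 7)])
v13: WRITE a=3  (a history now [(1, 24), (3, 17), (9, 11), (10, 25), (13, 3)])
v14: WRITE b=18  (b history now [(14, 18)])
v15: WRITE e=14  (e history now [(7, 26), (8, 23), (11, 27), (15, 14)])
v16: WRITE e=30  (e history now [(7, 26), (8, 23), (11, 27), (15, 14), (16, 30)])
v17: WRITE a=26  (a history now [(1, 24), (3, 17), (9, 11), (10, 25), (13, 3), (17, 26)])
v18: WRITE f=11  (f history now [(4, 31), (18, 11)])
READ d @v4: history=[(6, 13), (12, 7)] -> no version <= 4 -> NONE
v19: WRITE c=24  (c history now [(2, 0), (5, 22), (19, 24)])
READ f @v14: history=[(4, 31), (18, 11)] -> pick v4 -> 31
v20: WRITE c=27  (c history now [(2, 0), (5, 22), (19, 24), (20, 27)])
v21: WRITE e=0  (e history now [(7, 26), (8, 23), (11, 27), (15, 14), (16, 30), (21, 0)])
v22: WRITE a=27  (a history now [(1, 24), (3, 17), (9, 11), (10, 25), (13, 3), (17, 26), (22, 27)])
Read results in order: ['24', 'NONE', '31']
NONE count = 1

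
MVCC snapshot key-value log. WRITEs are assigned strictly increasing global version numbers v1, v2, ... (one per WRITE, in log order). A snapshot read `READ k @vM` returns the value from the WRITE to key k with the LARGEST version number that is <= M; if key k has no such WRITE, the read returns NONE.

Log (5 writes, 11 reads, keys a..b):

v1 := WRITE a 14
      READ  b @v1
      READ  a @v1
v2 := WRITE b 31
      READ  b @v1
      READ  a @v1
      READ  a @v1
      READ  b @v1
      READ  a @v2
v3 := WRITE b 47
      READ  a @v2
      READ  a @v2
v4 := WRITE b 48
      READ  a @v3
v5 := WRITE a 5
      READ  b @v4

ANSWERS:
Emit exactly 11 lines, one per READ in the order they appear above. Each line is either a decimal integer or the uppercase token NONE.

Answer: NONE
14
NONE
14
14
NONE
14
14
14
14
48

Derivation:
v1: WRITE a=14  (a history now [(1, 14)])
READ b @v1: history=[] -> no version <= 1 -> NONE
READ a @v1: history=[(1, 14)] -> pick v1 -> 14
v2: WRITE b=31  (b history now [(2, 31)])
READ b @v1: history=[(2, 31)] -> no version <= 1 -> NONE
READ a @v1: history=[(1, 14)] -> pick v1 -> 14
READ a @v1: history=[(1, 14)] -> pick v1 -> 14
READ b @v1: history=[(2, 31)] -> no version <= 1 -> NONE
READ a @v2: history=[(1, 14)] -> pick v1 -> 14
v3: WRITE b=47  (b history now [(2, 31), (3, 47)])
READ a @v2: history=[(1, 14)] -> pick v1 -> 14
READ a @v2: history=[(1, 14)] -> pick v1 -> 14
v4: WRITE b=48  (b history now [(2, 31), (3, 47), (4, 48)])
READ a @v3: history=[(1, 14)] -> pick v1 -> 14
v5: WRITE a=5  (a history now [(1, 14), (5, 5)])
READ b @v4: history=[(2, 31), (3, 47), (4, 48)] -> pick v4 -> 48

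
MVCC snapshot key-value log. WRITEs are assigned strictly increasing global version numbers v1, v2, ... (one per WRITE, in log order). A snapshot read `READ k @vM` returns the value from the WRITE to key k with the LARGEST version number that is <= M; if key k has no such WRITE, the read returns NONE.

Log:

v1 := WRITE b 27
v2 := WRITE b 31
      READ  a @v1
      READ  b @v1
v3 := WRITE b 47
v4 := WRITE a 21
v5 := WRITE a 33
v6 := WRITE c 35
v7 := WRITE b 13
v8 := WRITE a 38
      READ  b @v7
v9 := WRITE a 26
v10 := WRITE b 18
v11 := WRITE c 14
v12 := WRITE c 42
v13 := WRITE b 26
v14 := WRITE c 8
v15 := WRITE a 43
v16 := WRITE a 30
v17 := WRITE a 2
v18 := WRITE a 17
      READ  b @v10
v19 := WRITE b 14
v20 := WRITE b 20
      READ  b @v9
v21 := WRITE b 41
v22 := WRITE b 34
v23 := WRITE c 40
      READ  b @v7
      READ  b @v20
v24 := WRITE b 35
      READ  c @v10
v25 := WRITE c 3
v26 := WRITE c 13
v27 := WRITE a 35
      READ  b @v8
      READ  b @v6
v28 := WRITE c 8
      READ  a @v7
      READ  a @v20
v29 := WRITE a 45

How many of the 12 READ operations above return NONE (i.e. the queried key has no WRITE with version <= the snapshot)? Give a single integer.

Answer: 1

Derivation:
v1: WRITE b=27  (b history now [(1, 27)])
v2: WRITE b=31  (b history now [(1, 27), (2, 31)])
READ a @v1: history=[] -> no version <= 1 -> NONE
READ b @v1: history=[(1, 27), (2, 31)] -> pick v1 -> 27
v3: WRITE b=47  (b history now [(1, 27), (2, 31), (3, 47)])
v4: WRITE a=21  (a history now [(4, 21)])
v5: WRITE a=33  (a history now [(4, 21), (5, 33)])
v6: WRITE c=35  (c history now [(6, 35)])
v7: WRITE b=13  (b history now [(1, 27), (2, 31), (3, 47), (7, 13)])
v8: WRITE a=38  (a history now [(4, 21), (5, 33), (8, 38)])
READ b @v7: history=[(1, 27), (2, 31), (3, 47), (7, 13)] -> pick v7 -> 13
v9: WRITE a=26  (a history now [(4, 21), (5, 33), (8, 38), (9, 26)])
v10: WRITE b=18  (b history now [(1, 27), (2, 31), (3, 47), (7, 13), (10, 18)])
v11: WRITE c=14  (c history now [(6, 35), (11, 14)])
v12: WRITE c=42  (c history now [(6, 35), (11, 14), (12, 42)])
v13: WRITE b=26  (b history now [(1, 27), (2, 31), (3, 47), (7, 13), (10, 18), (13, 26)])
v14: WRITE c=8  (c history now [(6, 35), (11, 14), (12, 42), (14, 8)])
v15: WRITE a=43  (a history now [(4, 21), (5, 33), (8, 38), (9, 26), (15, 43)])
v16: WRITE a=30  (a history now [(4, 21), (5, 33), (8, 38), (9, 26), (15, 43), (16, 30)])
v17: WRITE a=2  (a history now [(4, 21), (5, 33), (8, 38), (9, 26), (15, 43), (16, 30), (17, 2)])
v18: WRITE a=17  (a history now [(4, 21), (5, 33), (8, 38), (9, 26), (15, 43), (16, 30), (17, 2), (18, 17)])
READ b @v10: history=[(1, 27), (2, 31), (3, 47), (7, 13), (10, 18), (13, 26)] -> pick v10 -> 18
v19: WRITE b=14  (b history now [(1, 27), (2, 31), (3, 47), (7, 13), (10, 18), (13, 26), (19, 14)])
v20: WRITE b=20  (b history now [(1, 27), (2, 31), (3, 47), (7, 13), (10, 18), (13, 26), (19, 14), (20, 20)])
READ b @v9: history=[(1, 27), (2, 31), (3, 47), (7, 13), (10, 18), (13, 26), (19, 14), (20, 20)] -> pick v7 -> 13
v21: WRITE b=41  (b history now [(1, 27), (2, 31), (3, 47), (7, 13), (10, 18), (13, 26), (19, 14), (20, 20), (21, 41)])
v22: WRITE b=34  (b history now [(1, 27), (2, 31), (3, 47), (7, 13), (10, 18), (13, 26), (19, 14), (20, 20), (21, 41), (22, 34)])
v23: WRITE c=40  (c history now [(6, 35), (11, 14), (12, 42), (14, 8), (23, 40)])
READ b @v7: history=[(1, 27), (2, 31), (3, 47), (7, 13), (10, 18), (13, 26), (19, 14), (20, 20), (21, 41), (22, 34)] -> pick v7 -> 13
READ b @v20: history=[(1, 27), (2, 31), (3, 47), (7, 13), (10, 18), (13, 26), (19, 14), (20, 20), (21, 41), (22, 34)] -> pick v20 -> 20
v24: WRITE b=35  (b history now [(1, 27), (2, 31), (3, 47), (7, 13), (10, 18), (13, 26), (19, 14), (20, 20), (21, 41), (22, 34), (24, 35)])
READ c @v10: history=[(6, 35), (11, 14), (12, 42), (14, 8), (23, 40)] -> pick v6 -> 35
v25: WRITE c=3  (c history now [(6, 35), (11, 14), (12, 42), (14, 8), (23, 40), (25, 3)])
v26: WRITE c=13  (c history now [(6, 35), (11, 14), (12, 42), (14, 8), (23, 40), (25, 3), (26, 13)])
v27: WRITE a=35  (a history now [(4, 21), (5, 33), (8, 38), (9, 26), (15, 43), (16, 30), (17, 2), (18, 17), (27, 35)])
READ b @v8: history=[(1, 27), (2, 31), (3, 47), (7, 13), (10, 18), (13, 26), (19, 14), (20, 20), (21, 41), (22, 34), (24, 35)] -> pick v7 -> 13
READ b @v6: history=[(1, 27), (2, 31), (3, 47), (7, 13), (10, 18), (13, 26), (19, 14), (20, 20), (21, 41), (22, 34), (24, 35)] -> pick v3 -> 47
v28: WRITE c=8  (c history now [(6, 35), (11, 14), (12, 42), (14, 8), (23, 40), (25, 3), (26, 13), (28, 8)])
READ a @v7: history=[(4, 21), (5, 33), (8, 38), (9, 26), (15, 43), (16, 30), (17, 2), (18, 17), (27, 35)] -> pick v5 -> 33
READ a @v20: history=[(4, 21), (5, 33), (8, 38), (9, 26), (15, 43), (16, 30), (17, 2), (18, 17), (27, 35)] -> pick v18 -> 17
v29: WRITE a=45  (a history now [(4, 21), (5, 33), (8, 38), (9, 26), (15, 43), (16, 30), (17, 2), (18, 17), (27, 35), (29, 45)])
Read results in order: ['NONE', '27', '13', '18', '13', '13', '20', '35', '13', '47', '33', '17']
NONE count = 1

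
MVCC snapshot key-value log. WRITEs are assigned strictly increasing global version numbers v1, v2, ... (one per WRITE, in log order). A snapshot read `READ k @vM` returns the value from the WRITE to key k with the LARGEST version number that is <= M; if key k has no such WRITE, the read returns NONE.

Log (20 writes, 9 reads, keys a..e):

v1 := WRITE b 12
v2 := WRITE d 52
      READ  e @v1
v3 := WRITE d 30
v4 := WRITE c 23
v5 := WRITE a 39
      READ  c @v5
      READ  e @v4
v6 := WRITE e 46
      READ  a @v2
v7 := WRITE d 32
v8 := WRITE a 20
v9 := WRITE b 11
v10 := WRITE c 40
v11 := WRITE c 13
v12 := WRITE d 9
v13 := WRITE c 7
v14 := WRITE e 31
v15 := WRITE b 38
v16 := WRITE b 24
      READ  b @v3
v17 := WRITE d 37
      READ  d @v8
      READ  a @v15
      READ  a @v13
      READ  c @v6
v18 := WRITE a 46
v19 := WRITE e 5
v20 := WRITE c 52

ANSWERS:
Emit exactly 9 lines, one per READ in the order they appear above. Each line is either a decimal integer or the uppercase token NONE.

v1: WRITE b=12  (b history now [(1, 12)])
v2: WRITE d=52  (d history now [(2, 52)])
READ e @v1: history=[] -> no version <= 1 -> NONE
v3: WRITE d=30  (d history now [(2, 52), (3, 30)])
v4: WRITE c=23  (c history now [(4, 23)])
v5: WRITE a=39  (a history now [(5, 39)])
READ c @v5: history=[(4, 23)] -> pick v4 -> 23
READ e @v4: history=[] -> no version <= 4 -> NONE
v6: WRITE e=46  (e history now [(6, 46)])
READ a @v2: history=[(5, 39)] -> no version <= 2 -> NONE
v7: WRITE d=32  (d history now [(2, 52), (3, 30), (7, 32)])
v8: WRITE a=20  (a history now [(5, 39), (8, 20)])
v9: WRITE b=11  (b history now [(1, 12), (9, 11)])
v10: WRITE c=40  (c history now [(4, 23), (10, 40)])
v11: WRITE c=13  (c history now [(4, 23), (10, 40), (11, 13)])
v12: WRITE d=9  (d history now [(2, 52), (3, 30), (7, 32), (12, 9)])
v13: WRITE c=7  (c history now [(4, 23), (10, 40), (11, 13), (13, 7)])
v14: WRITE e=31  (e history now [(6, 46), (14, 31)])
v15: WRITE b=38  (b history now [(1, 12), (9, 11), (15, 38)])
v16: WRITE b=24  (b history now [(1, 12), (9, 11), (15, 38), (16, 24)])
READ b @v3: history=[(1, 12), (9, 11), (15, 38), (16, 24)] -> pick v1 -> 12
v17: WRITE d=37  (d history now [(2, 52), (3, 30), (7, 32), (12, 9), (17, 37)])
READ d @v8: history=[(2, 52), (3, 30), (7, 32), (12, 9), (17, 37)] -> pick v7 -> 32
READ a @v15: history=[(5, 39), (8, 20)] -> pick v8 -> 20
READ a @v13: history=[(5, 39), (8, 20)] -> pick v8 -> 20
READ c @v6: history=[(4, 23), (10, 40), (11, 13), (13, 7)] -> pick v4 -> 23
v18: WRITE a=46  (a history now [(5, 39), (8, 20), (18, 46)])
v19: WRITE e=5  (e history now [(6, 46), (14, 31), (19, 5)])
v20: WRITE c=52  (c history now [(4, 23), (10, 40), (11, 13), (13, 7), (20, 52)])

Answer: NONE
23
NONE
NONE
12
32
20
20
23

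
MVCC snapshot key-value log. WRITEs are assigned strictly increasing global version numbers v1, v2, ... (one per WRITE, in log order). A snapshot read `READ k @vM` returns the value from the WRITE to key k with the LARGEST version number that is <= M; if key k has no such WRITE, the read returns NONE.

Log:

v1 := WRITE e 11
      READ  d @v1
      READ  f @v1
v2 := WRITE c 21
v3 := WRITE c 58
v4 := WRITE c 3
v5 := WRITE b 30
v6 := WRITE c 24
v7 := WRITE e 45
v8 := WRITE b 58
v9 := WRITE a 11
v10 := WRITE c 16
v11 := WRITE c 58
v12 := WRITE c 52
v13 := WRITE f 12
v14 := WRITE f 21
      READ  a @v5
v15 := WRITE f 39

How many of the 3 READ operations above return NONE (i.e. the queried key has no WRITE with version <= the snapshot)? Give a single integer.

Answer: 3

Derivation:
v1: WRITE e=11  (e history now [(1, 11)])
READ d @v1: history=[] -> no version <= 1 -> NONE
READ f @v1: history=[] -> no version <= 1 -> NONE
v2: WRITE c=21  (c history now [(2, 21)])
v3: WRITE c=58  (c history now [(2, 21), (3, 58)])
v4: WRITE c=3  (c history now [(2, 21), (3, 58), (4, 3)])
v5: WRITE b=30  (b history now [(5, 30)])
v6: WRITE c=24  (c history now [(2, 21), (3, 58), (4, 3), (6, 24)])
v7: WRITE e=45  (e history now [(1, 11), (7, 45)])
v8: WRITE b=58  (b history now [(5, 30), (8, 58)])
v9: WRITE a=11  (a history now [(9, 11)])
v10: WRITE c=16  (c history now [(2, 21), (3, 58), (4, 3), (6, 24), (10, 16)])
v11: WRITE c=58  (c history now [(2, 21), (3, 58), (4, 3), (6, 24), (10, 16), (11, 58)])
v12: WRITE c=52  (c history now [(2, 21), (3, 58), (4, 3), (6, 24), (10, 16), (11, 58), (12, 52)])
v13: WRITE f=12  (f history now [(13, 12)])
v14: WRITE f=21  (f history now [(13, 12), (14, 21)])
READ a @v5: history=[(9, 11)] -> no version <= 5 -> NONE
v15: WRITE f=39  (f history now [(13, 12), (14, 21), (15, 39)])
Read results in order: ['NONE', 'NONE', 'NONE']
NONE count = 3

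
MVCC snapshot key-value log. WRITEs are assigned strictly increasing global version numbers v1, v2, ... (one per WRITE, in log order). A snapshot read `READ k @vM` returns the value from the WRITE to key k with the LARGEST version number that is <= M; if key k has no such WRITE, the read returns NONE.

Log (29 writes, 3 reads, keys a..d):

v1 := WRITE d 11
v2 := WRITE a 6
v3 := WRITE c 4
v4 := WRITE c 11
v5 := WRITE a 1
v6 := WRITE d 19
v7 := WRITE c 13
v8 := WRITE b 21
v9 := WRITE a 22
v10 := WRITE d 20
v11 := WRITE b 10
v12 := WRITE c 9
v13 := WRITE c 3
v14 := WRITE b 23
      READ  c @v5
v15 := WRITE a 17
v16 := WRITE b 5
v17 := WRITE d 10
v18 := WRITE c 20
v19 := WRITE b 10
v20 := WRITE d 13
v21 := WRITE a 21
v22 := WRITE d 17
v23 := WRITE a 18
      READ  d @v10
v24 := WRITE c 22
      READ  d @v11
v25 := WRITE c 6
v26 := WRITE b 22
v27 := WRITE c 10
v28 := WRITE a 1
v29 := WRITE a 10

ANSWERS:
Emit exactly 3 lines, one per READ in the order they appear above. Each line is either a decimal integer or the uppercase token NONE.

v1: WRITE d=11  (d history now [(1, 11)])
v2: WRITE a=6  (a history now [(2, 6)])
v3: WRITE c=4  (c history now [(3, 4)])
v4: WRITE c=11  (c history now [(3, 4), (4, 11)])
v5: WRITE a=1  (a history now [(2, 6), (5, 1)])
v6: WRITE d=19  (d history now [(1, 11), (6, 19)])
v7: WRITE c=13  (c history now [(3, 4), (4, 11), (7, 13)])
v8: WRITE b=21  (b history now [(8, 21)])
v9: WRITE a=22  (a history now [(2, 6), (5, 1), (9, 22)])
v10: WRITE d=20  (d history now [(1, 11), (6, 19), (10, 20)])
v11: WRITE b=10  (b history now [(8, 21), (11, 10)])
v12: WRITE c=9  (c history now [(3, 4), (4, 11), (7, 13), (12, 9)])
v13: WRITE c=3  (c history now [(3, 4), (4, 11), (7, 13), (12, 9), (13, 3)])
v14: WRITE b=23  (b history now [(8, 21), (11, 10), (14, 23)])
READ c @v5: history=[(3, 4), (4, 11), (7, 13), (12, 9), (13, 3)] -> pick v4 -> 11
v15: WRITE a=17  (a history now [(2, 6), (5, 1), (9, 22), (15, 17)])
v16: WRITE b=5  (b history now [(8, 21), (11, 10), (14, 23), (16, 5)])
v17: WRITE d=10  (d history now [(1, 11), (6, 19), (10, 20), (17, 10)])
v18: WRITE c=20  (c history now [(3, 4), (4, 11), (7, 13), (12, 9), (13, 3), (18, 20)])
v19: WRITE b=10  (b history now [(8, 21), (11, 10), (14, 23), (16, 5), (19, 10)])
v20: WRITE d=13  (d history now [(1, 11), (6, 19), (10, 20), (17, 10), (20, 13)])
v21: WRITE a=21  (a history now [(2, 6), (5, 1), (9, 22), (15, 17), (21, 21)])
v22: WRITE d=17  (d history now [(1, 11), (6, 19), (10, 20), (17, 10), (20, 13), (22, 17)])
v23: WRITE a=18  (a history now [(2, 6), (5, 1), (9, 22), (15, 17), (21, 21), (23, 18)])
READ d @v10: history=[(1, 11), (6, 19), (10, 20), (17, 10), (20, 13), (22, 17)] -> pick v10 -> 20
v24: WRITE c=22  (c history now [(3, 4), (4, 11), (7, 13), (12, 9), (13, 3), (18, 20), (24, 22)])
READ d @v11: history=[(1, 11), (6, 19), (10, 20), (17, 10), (20, 13), (22, 17)] -> pick v10 -> 20
v25: WRITE c=6  (c history now [(3, 4), (4, 11), (7, 13), (12, 9), (13, 3), (18, 20), (24, 22), (25, 6)])
v26: WRITE b=22  (b history now [(8, 21), (11, 10), (14, 23), (16, 5), (19, 10), (26, 22)])
v27: WRITE c=10  (c history now [(3, 4), (4, 11), (7, 13), (12, 9), (13, 3), (18, 20), (24, 22), (25, 6), (27, 10)])
v28: WRITE a=1  (a history now [(2, 6), (5, 1), (9, 22), (15, 17), (21, 21), (23, 18), (28, 1)])
v29: WRITE a=10  (a history now [(2, 6), (5, 1), (9, 22), (15, 17), (21, 21), (23, 18), (28, 1), (29, 10)])

Answer: 11
20
20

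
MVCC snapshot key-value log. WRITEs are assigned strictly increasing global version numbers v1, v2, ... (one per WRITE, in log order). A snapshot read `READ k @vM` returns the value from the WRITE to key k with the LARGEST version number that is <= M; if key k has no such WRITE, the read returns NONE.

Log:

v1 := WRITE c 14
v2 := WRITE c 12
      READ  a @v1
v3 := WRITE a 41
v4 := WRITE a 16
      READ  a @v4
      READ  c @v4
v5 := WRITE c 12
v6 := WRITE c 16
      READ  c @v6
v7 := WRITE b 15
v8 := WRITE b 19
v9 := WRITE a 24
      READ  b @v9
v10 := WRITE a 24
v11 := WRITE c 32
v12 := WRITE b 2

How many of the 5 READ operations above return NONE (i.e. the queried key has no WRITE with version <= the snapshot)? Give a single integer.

v1: WRITE c=14  (c history now [(1, 14)])
v2: WRITE c=12  (c history now [(1, 14), (2, 12)])
READ a @v1: history=[] -> no version <= 1 -> NONE
v3: WRITE a=41  (a history now [(3, 41)])
v4: WRITE a=16  (a history now [(3, 41), (4, 16)])
READ a @v4: history=[(3, 41), (4, 16)] -> pick v4 -> 16
READ c @v4: history=[(1, 14), (2, 12)] -> pick v2 -> 12
v5: WRITE c=12  (c history now [(1, 14), (2, 12), (5, 12)])
v6: WRITE c=16  (c history now [(1, 14), (2, 12), (5, 12), (6, 16)])
READ c @v6: history=[(1, 14), (2, 12), (5, 12), (6, 16)] -> pick v6 -> 16
v7: WRITE b=15  (b history now [(7, 15)])
v8: WRITE b=19  (b history now [(7, 15), (8, 19)])
v9: WRITE a=24  (a history now [(3, 41), (4, 16), (9, 24)])
READ b @v9: history=[(7, 15), (8, 19)] -> pick v8 -> 19
v10: WRITE a=24  (a history now [(3, 41), (4, 16), (9, 24), (10, 24)])
v11: WRITE c=32  (c history now [(1, 14), (2, 12), (5, 12), (6, 16), (11, 32)])
v12: WRITE b=2  (b history now [(7, 15), (8, 19), (12, 2)])
Read results in order: ['NONE', '16', '12', '16', '19']
NONE count = 1

Answer: 1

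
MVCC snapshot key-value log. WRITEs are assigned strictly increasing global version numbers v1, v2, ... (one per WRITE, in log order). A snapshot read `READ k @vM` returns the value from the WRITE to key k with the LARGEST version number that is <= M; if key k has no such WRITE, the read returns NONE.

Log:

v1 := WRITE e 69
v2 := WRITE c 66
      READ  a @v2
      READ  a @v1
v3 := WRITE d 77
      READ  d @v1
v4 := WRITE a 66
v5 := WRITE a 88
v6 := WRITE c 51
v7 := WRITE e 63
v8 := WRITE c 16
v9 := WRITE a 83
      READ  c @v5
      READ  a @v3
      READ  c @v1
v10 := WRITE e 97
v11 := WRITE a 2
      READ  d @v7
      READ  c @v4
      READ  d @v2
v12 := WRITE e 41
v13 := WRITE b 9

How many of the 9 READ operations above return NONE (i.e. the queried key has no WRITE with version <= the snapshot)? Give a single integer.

v1: WRITE e=69  (e history now [(1, 69)])
v2: WRITE c=66  (c history now [(2, 66)])
READ a @v2: history=[] -> no version <= 2 -> NONE
READ a @v1: history=[] -> no version <= 1 -> NONE
v3: WRITE d=77  (d history now [(3, 77)])
READ d @v1: history=[(3, 77)] -> no version <= 1 -> NONE
v4: WRITE a=66  (a history now [(4, 66)])
v5: WRITE a=88  (a history now [(4, 66), (5, 88)])
v6: WRITE c=51  (c history now [(2, 66), (6, 51)])
v7: WRITE e=63  (e history now [(1, 69), (7, 63)])
v8: WRITE c=16  (c history now [(2, 66), (6, 51), (8, 16)])
v9: WRITE a=83  (a history now [(4, 66), (5, 88), (9, 83)])
READ c @v5: history=[(2, 66), (6, 51), (8, 16)] -> pick v2 -> 66
READ a @v3: history=[(4, 66), (5, 88), (9, 83)] -> no version <= 3 -> NONE
READ c @v1: history=[(2, 66), (6, 51), (8, 16)] -> no version <= 1 -> NONE
v10: WRITE e=97  (e history now [(1, 69), (7, 63), (10, 97)])
v11: WRITE a=2  (a history now [(4, 66), (5, 88), (9, 83), (11, 2)])
READ d @v7: history=[(3, 77)] -> pick v3 -> 77
READ c @v4: history=[(2, 66), (6, 51), (8, 16)] -> pick v2 -> 66
READ d @v2: history=[(3, 77)] -> no version <= 2 -> NONE
v12: WRITE e=41  (e history now [(1, 69), (7, 63), (10, 97), (12, 41)])
v13: WRITE b=9  (b history now [(13, 9)])
Read results in order: ['NONE', 'NONE', 'NONE', '66', 'NONE', 'NONE', '77', '66', 'NONE']
NONE count = 6

Answer: 6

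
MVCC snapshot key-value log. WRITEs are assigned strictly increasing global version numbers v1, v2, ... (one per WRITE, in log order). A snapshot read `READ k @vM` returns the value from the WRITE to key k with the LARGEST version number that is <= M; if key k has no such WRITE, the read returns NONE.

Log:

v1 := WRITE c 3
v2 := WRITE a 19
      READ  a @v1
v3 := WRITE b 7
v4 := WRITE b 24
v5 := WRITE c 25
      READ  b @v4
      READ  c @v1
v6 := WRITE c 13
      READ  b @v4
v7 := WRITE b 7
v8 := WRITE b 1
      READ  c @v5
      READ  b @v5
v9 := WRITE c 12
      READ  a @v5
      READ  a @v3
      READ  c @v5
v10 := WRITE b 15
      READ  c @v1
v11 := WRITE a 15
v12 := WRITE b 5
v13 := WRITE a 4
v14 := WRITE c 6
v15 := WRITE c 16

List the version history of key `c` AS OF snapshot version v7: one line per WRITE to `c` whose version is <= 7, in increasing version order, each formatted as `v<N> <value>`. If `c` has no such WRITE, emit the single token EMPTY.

Answer: v1 3
v5 25
v6 13

Derivation:
Scan writes for key=c with version <= 7:
  v1 WRITE c 3 -> keep
  v2 WRITE a 19 -> skip
  v3 WRITE b 7 -> skip
  v4 WRITE b 24 -> skip
  v5 WRITE c 25 -> keep
  v6 WRITE c 13 -> keep
  v7 WRITE b 7 -> skip
  v8 WRITE b 1 -> skip
  v9 WRITE c 12 -> drop (> snap)
  v10 WRITE b 15 -> skip
  v11 WRITE a 15 -> skip
  v12 WRITE b 5 -> skip
  v13 WRITE a 4 -> skip
  v14 WRITE c 6 -> drop (> snap)
  v15 WRITE c 16 -> drop (> snap)
Collected: [(1, 3), (5, 25), (6, 13)]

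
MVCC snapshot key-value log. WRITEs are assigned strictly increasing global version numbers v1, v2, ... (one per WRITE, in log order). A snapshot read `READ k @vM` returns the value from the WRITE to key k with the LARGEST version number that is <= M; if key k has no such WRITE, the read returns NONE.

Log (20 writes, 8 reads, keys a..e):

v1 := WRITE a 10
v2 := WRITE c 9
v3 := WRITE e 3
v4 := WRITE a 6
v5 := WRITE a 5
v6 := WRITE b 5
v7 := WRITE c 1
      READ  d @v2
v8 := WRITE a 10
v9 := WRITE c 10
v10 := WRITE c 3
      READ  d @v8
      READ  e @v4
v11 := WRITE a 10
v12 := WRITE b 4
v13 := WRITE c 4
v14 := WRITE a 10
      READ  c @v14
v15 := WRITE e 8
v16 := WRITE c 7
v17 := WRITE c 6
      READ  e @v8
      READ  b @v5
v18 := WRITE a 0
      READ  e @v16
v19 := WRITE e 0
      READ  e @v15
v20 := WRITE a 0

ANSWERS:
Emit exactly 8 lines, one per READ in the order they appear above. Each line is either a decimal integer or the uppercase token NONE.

v1: WRITE a=10  (a history now [(1, 10)])
v2: WRITE c=9  (c history now [(2, 9)])
v3: WRITE e=3  (e history now [(3, 3)])
v4: WRITE a=6  (a history now [(1, 10), (4, 6)])
v5: WRITE a=5  (a history now [(1, 10), (4, 6), (5, 5)])
v6: WRITE b=5  (b history now [(6, 5)])
v7: WRITE c=1  (c history now [(2, 9), (7, 1)])
READ d @v2: history=[] -> no version <= 2 -> NONE
v8: WRITE a=10  (a history now [(1, 10), (4, 6), (5, 5), (8, 10)])
v9: WRITE c=10  (c history now [(2, 9), (7, 1), (9, 10)])
v10: WRITE c=3  (c history now [(2, 9), (7, 1), (9, 10), (10, 3)])
READ d @v8: history=[] -> no version <= 8 -> NONE
READ e @v4: history=[(3, 3)] -> pick v3 -> 3
v11: WRITE a=10  (a history now [(1, 10), (4, 6), (5, 5), (8, 10), (11, 10)])
v12: WRITE b=4  (b history now [(6, 5), (12, 4)])
v13: WRITE c=4  (c history now [(2, 9), (7, 1), (9, 10), (10, 3), (13, 4)])
v14: WRITE a=10  (a history now [(1, 10), (4, 6), (5, 5), (8, 10), (11, 10), (14, 10)])
READ c @v14: history=[(2, 9), (7, 1), (9, 10), (10, 3), (13, 4)] -> pick v13 -> 4
v15: WRITE e=8  (e history now [(3, 3), (15, 8)])
v16: WRITE c=7  (c history now [(2, 9), (7, 1), (9, 10), (10, 3), (13, 4), (16, 7)])
v17: WRITE c=6  (c history now [(2, 9), (7, 1), (9, 10), (10, 3), (13, 4), (16, 7), (17, 6)])
READ e @v8: history=[(3, 3), (15, 8)] -> pick v3 -> 3
READ b @v5: history=[(6, 5), (12, 4)] -> no version <= 5 -> NONE
v18: WRITE a=0  (a history now [(1, 10), (4, 6), (5, 5), (8, 10), (11, 10), (14, 10), (18, 0)])
READ e @v16: history=[(3, 3), (15, 8)] -> pick v15 -> 8
v19: WRITE e=0  (e history now [(3, 3), (15, 8), (19, 0)])
READ e @v15: history=[(3, 3), (15, 8), (19, 0)] -> pick v15 -> 8
v20: WRITE a=0  (a history now [(1, 10), (4, 6), (5, 5), (8, 10), (11, 10), (14, 10), (18, 0), (20, 0)])

Answer: NONE
NONE
3
4
3
NONE
8
8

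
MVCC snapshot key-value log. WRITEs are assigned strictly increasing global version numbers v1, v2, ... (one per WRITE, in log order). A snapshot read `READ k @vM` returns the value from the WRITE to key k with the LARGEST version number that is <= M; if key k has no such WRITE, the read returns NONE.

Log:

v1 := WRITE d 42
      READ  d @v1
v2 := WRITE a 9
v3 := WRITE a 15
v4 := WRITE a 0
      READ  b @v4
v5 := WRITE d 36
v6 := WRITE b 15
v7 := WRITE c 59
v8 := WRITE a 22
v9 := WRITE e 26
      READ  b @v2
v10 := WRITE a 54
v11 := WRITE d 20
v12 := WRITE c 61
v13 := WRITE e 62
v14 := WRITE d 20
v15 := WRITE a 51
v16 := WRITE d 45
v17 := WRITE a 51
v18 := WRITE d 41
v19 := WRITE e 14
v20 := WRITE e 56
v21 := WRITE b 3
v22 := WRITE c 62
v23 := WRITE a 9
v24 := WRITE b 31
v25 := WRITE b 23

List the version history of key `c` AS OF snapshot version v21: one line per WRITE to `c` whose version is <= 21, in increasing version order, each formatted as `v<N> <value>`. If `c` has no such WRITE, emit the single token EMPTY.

Answer: v7 59
v12 61

Derivation:
Scan writes for key=c with version <= 21:
  v1 WRITE d 42 -> skip
  v2 WRITE a 9 -> skip
  v3 WRITE a 15 -> skip
  v4 WRITE a 0 -> skip
  v5 WRITE d 36 -> skip
  v6 WRITE b 15 -> skip
  v7 WRITE c 59 -> keep
  v8 WRITE a 22 -> skip
  v9 WRITE e 26 -> skip
  v10 WRITE a 54 -> skip
  v11 WRITE d 20 -> skip
  v12 WRITE c 61 -> keep
  v13 WRITE e 62 -> skip
  v14 WRITE d 20 -> skip
  v15 WRITE a 51 -> skip
  v16 WRITE d 45 -> skip
  v17 WRITE a 51 -> skip
  v18 WRITE d 41 -> skip
  v19 WRITE e 14 -> skip
  v20 WRITE e 56 -> skip
  v21 WRITE b 3 -> skip
  v22 WRITE c 62 -> drop (> snap)
  v23 WRITE a 9 -> skip
  v24 WRITE b 31 -> skip
  v25 WRITE b 23 -> skip
Collected: [(7, 59), (12, 61)]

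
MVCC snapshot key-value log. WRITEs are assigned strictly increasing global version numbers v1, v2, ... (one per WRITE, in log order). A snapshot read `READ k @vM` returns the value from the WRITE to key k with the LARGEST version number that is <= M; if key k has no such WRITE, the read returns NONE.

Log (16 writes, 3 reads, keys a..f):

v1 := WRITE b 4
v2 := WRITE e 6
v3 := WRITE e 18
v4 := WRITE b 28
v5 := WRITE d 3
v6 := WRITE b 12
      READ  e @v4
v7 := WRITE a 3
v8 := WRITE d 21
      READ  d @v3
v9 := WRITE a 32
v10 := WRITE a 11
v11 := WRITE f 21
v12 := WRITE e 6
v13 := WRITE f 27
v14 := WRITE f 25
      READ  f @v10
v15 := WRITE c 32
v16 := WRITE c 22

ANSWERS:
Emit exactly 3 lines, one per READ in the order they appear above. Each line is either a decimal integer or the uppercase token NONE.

v1: WRITE b=4  (b history now [(1, 4)])
v2: WRITE e=6  (e history now [(2, 6)])
v3: WRITE e=18  (e history now [(2, 6), (3, 18)])
v4: WRITE b=28  (b history now [(1, 4), (4, 28)])
v5: WRITE d=3  (d history now [(5, 3)])
v6: WRITE b=12  (b history now [(1, 4), (4, 28), (6, 12)])
READ e @v4: history=[(2, 6), (3, 18)] -> pick v3 -> 18
v7: WRITE a=3  (a history now [(7, 3)])
v8: WRITE d=21  (d history now [(5, 3), (8, 21)])
READ d @v3: history=[(5, 3), (8, 21)] -> no version <= 3 -> NONE
v9: WRITE a=32  (a history now [(7, 3), (9, 32)])
v10: WRITE a=11  (a history now [(7, 3), (9, 32), (10, 11)])
v11: WRITE f=21  (f history now [(11, 21)])
v12: WRITE e=6  (e history now [(2, 6), (3, 18), (12, 6)])
v13: WRITE f=27  (f history now [(11, 21), (13, 27)])
v14: WRITE f=25  (f history now [(11, 21), (13, 27), (14, 25)])
READ f @v10: history=[(11, 21), (13, 27), (14, 25)] -> no version <= 10 -> NONE
v15: WRITE c=32  (c history now [(15, 32)])
v16: WRITE c=22  (c history now [(15, 32), (16, 22)])

Answer: 18
NONE
NONE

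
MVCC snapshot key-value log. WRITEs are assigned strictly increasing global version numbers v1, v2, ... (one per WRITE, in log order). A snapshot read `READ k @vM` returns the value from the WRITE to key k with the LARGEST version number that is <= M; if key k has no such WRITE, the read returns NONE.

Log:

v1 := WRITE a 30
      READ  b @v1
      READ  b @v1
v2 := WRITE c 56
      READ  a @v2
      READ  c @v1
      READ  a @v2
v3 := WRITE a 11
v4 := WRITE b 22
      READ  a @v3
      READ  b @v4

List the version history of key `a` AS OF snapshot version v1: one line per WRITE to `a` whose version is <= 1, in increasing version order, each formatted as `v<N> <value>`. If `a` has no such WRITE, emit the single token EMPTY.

Scan writes for key=a with version <= 1:
  v1 WRITE a 30 -> keep
  v2 WRITE c 56 -> skip
  v3 WRITE a 11 -> drop (> snap)
  v4 WRITE b 22 -> skip
Collected: [(1, 30)]

Answer: v1 30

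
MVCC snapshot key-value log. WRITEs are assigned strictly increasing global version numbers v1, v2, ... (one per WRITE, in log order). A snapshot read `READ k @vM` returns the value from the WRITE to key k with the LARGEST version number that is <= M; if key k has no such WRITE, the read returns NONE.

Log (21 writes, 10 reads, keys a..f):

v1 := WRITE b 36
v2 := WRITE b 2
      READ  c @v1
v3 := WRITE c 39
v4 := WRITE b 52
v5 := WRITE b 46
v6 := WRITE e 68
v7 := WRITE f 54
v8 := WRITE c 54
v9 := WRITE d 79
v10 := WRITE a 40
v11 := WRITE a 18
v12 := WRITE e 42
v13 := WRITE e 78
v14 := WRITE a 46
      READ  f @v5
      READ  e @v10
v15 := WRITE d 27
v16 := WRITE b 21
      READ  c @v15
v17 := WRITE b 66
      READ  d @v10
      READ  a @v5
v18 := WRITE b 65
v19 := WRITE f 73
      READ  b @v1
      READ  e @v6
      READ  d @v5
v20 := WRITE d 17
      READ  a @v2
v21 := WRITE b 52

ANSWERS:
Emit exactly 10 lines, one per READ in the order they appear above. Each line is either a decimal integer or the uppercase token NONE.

Answer: NONE
NONE
68
54
79
NONE
36
68
NONE
NONE

Derivation:
v1: WRITE b=36  (b history now [(1, 36)])
v2: WRITE b=2  (b history now [(1, 36), (2, 2)])
READ c @v1: history=[] -> no version <= 1 -> NONE
v3: WRITE c=39  (c history now [(3, 39)])
v4: WRITE b=52  (b history now [(1, 36), (2, 2), (4, 52)])
v5: WRITE b=46  (b history now [(1, 36), (2, 2), (4, 52), (5, 46)])
v6: WRITE e=68  (e history now [(6, 68)])
v7: WRITE f=54  (f history now [(7, 54)])
v8: WRITE c=54  (c history now [(3, 39), (8, 54)])
v9: WRITE d=79  (d history now [(9, 79)])
v10: WRITE a=40  (a history now [(10, 40)])
v11: WRITE a=18  (a history now [(10, 40), (11, 18)])
v12: WRITE e=42  (e history now [(6, 68), (12, 42)])
v13: WRITE e=78  (e history now [(6, 68), (12, 42), (13, 78)])
v14: WRITE a=46  (a history now [(10, 40), (11, 18), (14, 46)])
READ f @v5: history=[(7, 54)] -> no version <= 5 -> NONE
READ e @v10: history=[(6, 68), (12, 42), (13, 78)] -> pick v6 -> 68
v15: WRITE d=27  (d history now [(9, 79), (15, 27)])
v16: WRITE b=21  (b history now [(1, 36), (2, 2), (4, 52), (5, 46), (16, 21)])
READ c @v15: history=[(3, 39), (8, 54)] -> pick v8 -> 54
v17: WRITE b=66  (b history now [(1, 36), (2, 2), (4, 52), (5, 46), (16, 21), (17, 66)])
READ d @v10: history=[(9, 79), (15, 27)] -> pick v9 -> 79
READ a @v5: history=[(10, 40), (11, 18), (14, 46)] -> no version <= 5 -> NONE
v18: WRITE b=65  (b history now [(1, 36), (2, 2), (4, 52), (5, 46), (16, 21), (17, 66), (18, 65)])
v19: WRITE f=73  (f history now [(7, 54), (19, 73)])
READ b @v1: history=[(1, 36), (2, 2), (4, 52), (5, 46), (16, 21), (17, 66), (18, 65)] -> pick v1 -> 36
READ e @v6: history=[(6, 68), (12, 42), (13, 78)] -> pick v6 -> 68
READ d @v5: history=[(9, 79), (15, 27)] -> no version <= 5 -> NONE
v20: WRITE d=17  (d history now [(9, 79), (15, 27), (20, 17)])
READ a @v2: history=[(10, 40), (11, 18), (14, 46)] -> no version <= 2 -> NONE
v21: WRITE b=52  (b history now [(1, 36), (2, 2), (4, 52), (5, 46), (16, 21), (17, 66), (18, 65), (21, 52)])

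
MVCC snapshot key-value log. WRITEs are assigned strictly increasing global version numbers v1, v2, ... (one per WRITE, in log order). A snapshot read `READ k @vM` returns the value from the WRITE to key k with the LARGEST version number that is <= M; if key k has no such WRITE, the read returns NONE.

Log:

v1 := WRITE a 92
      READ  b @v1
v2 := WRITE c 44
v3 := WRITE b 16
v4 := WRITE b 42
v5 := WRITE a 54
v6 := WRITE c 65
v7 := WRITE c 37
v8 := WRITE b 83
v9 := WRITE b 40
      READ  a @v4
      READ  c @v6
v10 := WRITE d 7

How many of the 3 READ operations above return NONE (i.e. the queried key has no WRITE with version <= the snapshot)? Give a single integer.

v1: WRITE a=92  (a history now [(1, 92)])
READ b @v1: history=[] -> no version <= 1 -> NONE
v2: WRITE c=44  (c history now [(2, 44)])
v3: WRITE b=16  (b history now [(3, 16)])
v4: WRITE b=42  (b history now [(3, 16), (4, 42)])
v5: WRITE a=54  (a history now [(1, 92), (5, 54)])
v6: WRITE c=65  (c history now [(2, 44), (6, 65)])
v7: WRITE c=37  (c history now [(2, 44), (6, 65), (7, 37)])
v8: WRITE b=83  (b history now [(3, 16), (4, 42), (8, 83)])
v9: WRITE b=40  (b history now [(3, 16), (4, 42), (8, 83), (9, 40)])
READ a @v4: history=[(1, 92), (5, 54)] -> pick v1 -> 92
READ c @v6: history=[(2, 44), (6, 65), (7, 37)] -> pick v6 -> 65
v10: WRITE d=7  (d history now [(10, 7)])
Read results in order: ['NONE', '92', '65']
NONE count = 1

Answer: 1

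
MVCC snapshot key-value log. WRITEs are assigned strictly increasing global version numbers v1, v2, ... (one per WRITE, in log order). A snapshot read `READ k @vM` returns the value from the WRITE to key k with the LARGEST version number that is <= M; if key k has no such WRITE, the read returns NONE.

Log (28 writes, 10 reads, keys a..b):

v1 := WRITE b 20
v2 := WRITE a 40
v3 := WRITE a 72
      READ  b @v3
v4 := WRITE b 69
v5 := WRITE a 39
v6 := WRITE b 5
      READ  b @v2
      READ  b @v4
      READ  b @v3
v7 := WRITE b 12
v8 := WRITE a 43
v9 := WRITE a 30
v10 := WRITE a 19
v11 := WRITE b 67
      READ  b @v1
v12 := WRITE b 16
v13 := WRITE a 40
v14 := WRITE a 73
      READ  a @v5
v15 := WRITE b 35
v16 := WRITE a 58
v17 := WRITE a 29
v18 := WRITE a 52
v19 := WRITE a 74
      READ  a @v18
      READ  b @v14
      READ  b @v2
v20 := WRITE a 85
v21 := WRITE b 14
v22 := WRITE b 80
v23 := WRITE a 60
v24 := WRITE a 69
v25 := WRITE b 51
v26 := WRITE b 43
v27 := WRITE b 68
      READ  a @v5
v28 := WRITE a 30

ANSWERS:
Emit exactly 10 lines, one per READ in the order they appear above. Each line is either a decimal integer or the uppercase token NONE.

v1: WRITE b=20  (b history now [(1, 20)])
v2: WRITE a=40  (a history now [(2, 40)])
v3: WRITE a=72  (a history now [(2, 40), (3, 72)])
READ b @v3: history=[(1, 20)] -> pick v1 -> 20
v4: WRITE b=69  (b history now [(1, 20), (4, 69)])
v5: WRITE a=39  (a history now [(2, 40), (3, 72), (5, 39)])
v6: WRITE b=5  (b history now [(1, 20), (4, 69), (6, 5)])
READ b @v2: history=[(1, 20), (4, 69), (6, 5)] -> pick v1 -> 20
READ b @v4: history=[(1, 20), (4, 69), (6, 5)] -> pick v4 -> 69
READ b @v3: history=[(1, 20), (4, 69), (6, 5)] -> pick v1 -> 20
v7: WRITE b=12  (b history now [(1, 20), (4, 69), (6, 5), (7, 12)])
v8: WRITE a=43  (a history now [(2, 40), (3, 72), (5, 39), (8, 43)])
v9: WRITE a=30  (a history now [(2, 40), (3, 72), (5, 39), (8, 43), (9, 30)])
v10: WRITE a=19  (a history now [(2, 40), (3, 72), (5, 39), (8, 43), (9, 30), (10, 19)])
v11: WRITE b=67  (b history now [(1, 20), (4, 69), (6, 5), (7, 12), (11, 67)])
READ b @v1: history=[(1, 20), (4, 69), (6, 5), (7, 12), (11, 67)] -> pick v1 -> 20
v12: WRITE b=16  (b history now [(1, 20), (4, 69), (6, 5), (7, 12), (11, 67), (12, 16)])
v13: WRITE a=40  (a history now [(2, 40), (3, 72), (5, 39), (8, 43), (9, 30), (10, 19), (13, 40)])
v14: WRITE a=73  (a history now [(2, 40), (3, 72), (5, 39), (8, 43), (9, 30), (10, 19), (13, 40), (14, 73)])
READ a @v5: history=[(2, 40), (3, 72), (5, 39), (8, 43), (9, 30), (10, 19), (13, 40), (14, 73)] -> pick v5 -> 39
v15: WRITE b=35  (b history now [(1, 20), (4, 69), (6, 5), (7, 12), (11, 67), (12, 16), (15, 35)])
v16: WRITE a=58  (a history now [(2, 40), (3, 72), (5, 39), (8, 43), (9, 30), (10, 19), (13, 40), (14, 73), (16, 58)])
v17: WRITE a=29  (a history now [(2, 40), (3, 72), (5, 39), (8, 43), (9, 30), (10, 19), (13, 40), (14, 73), (16, 58), (17, 29)])
v18: WRITE a=52  (a history now [(2, 40), (3, 72), (5, 39), (8, 43), (9, 30), (10, 19), (13, 40), (14, 73), (16, 58), (17, 29), (18, 52)])
v19: WRITE a=74  (a history now [(2, 40), (3, 72), (5, 39), (8, 43), (9, 30), (10, 19), (13, 40), (14, 73), (16, 58), (17, 29), (18, 52), (19, 74)])
READ a @v18: history=[(2, 40), (3, 72), (5, 39), (8, 43), (9, 30), (10, 19), (13, 40), (14, 73), (16, 58), (17, 29), (18, 52), (19, 74)] -> pick v18 -> 52
READ b @v14: history=[(1, 20), (4, 69), (6, 5), (7, 12), (11, 67), (12, 16), (15, 35)] -> pick v12 -> 16
READ b @v2: history=[(1, 20), (4, 69), (6, 5), (7, 12), (11, 67), (12, 16), (15, 35)] -> pick v1 -> 20
v20: WRITE a=85  (a history now [(2, 40), (3, 72), (5, 39), (8, 43), (9, 30), (10, 19), (13, 40), (14, 73), (16, 58), (17, 29), (18, 52), (19, 74), (20, 85)])
v21: WRITE b=14  (b history now [(1, 20), (4, 69), (6, 5), (7, 12), (11, 67), (12, 16), (15, 35), (21, 14)])
v22: WRITE b=80  (b history now [(1, 20), (4, 69), (6, 5), (7, 12), (11, 67), (12, 16), (15, 35), (21, 14), (22, 80)])
v23: WRITE a=60  (a history now [(2, 40), (3, 72), (5, 39), (8, 43), (9, 30), (10, 19), (13, 40), (14, 73), (16, 58), (17, 29), (18, 52), (19, 74), (20, 85), (23, 60)])
v24: WRITE a=69  (a history now [(2, 40), (3, 72), (5, 39), (8, 43), (9, 30), (10, 19), (13, 40), (14, 73), (16, 58), (17, 29), (18, 52), (19, 74), (20, 85), (23, 60), (24, 69)])
v25: WRITE b=51  (b history now [(1, 20), (4, 69), (6, 5), (7, 12), (11, 67), (12, 16), (15, 35), (21, 14), (22, 80), (25, 51)])
v26: WRITE b=43  (b history now [(1, 20), (4, 69), (6, 5), (7, 12), (11, 67), (12, 16), (15, 35), (21, 14), (22, 80), (25, 51), (26, 43)])
v27: WRITE b=68  (b history now [(1, 20), (4, 69), (6, 5), (7, 12), (11, 67), (12, 16), (15, 35), (21, 14), (22, 80), (25, 51), (26, 43), (27, 68)])
READ a @v5: history=[(2, 40), (3, 72), (5, 39), (8, 43), (9, 30), (10, 19), (13, 40), (14, 73), (16, 58), (17, 29), (18, 52), (19, 74), (20, 85), (23, 60), (24, 69)] -> pick v5 -> 39
v28: WRITE a=30  (a history now [(2, 40), (3, 72), (5, 39), (8, 43), (9, 30), (10, 19), (13, 40), (14, 73), (16, 58), (17, 29), (18, 52), (19, 74), (20, 85), (23, 60), (24, 69), (28, 30)])

Answer: 20
20
69
20
20
39
52
16
20
39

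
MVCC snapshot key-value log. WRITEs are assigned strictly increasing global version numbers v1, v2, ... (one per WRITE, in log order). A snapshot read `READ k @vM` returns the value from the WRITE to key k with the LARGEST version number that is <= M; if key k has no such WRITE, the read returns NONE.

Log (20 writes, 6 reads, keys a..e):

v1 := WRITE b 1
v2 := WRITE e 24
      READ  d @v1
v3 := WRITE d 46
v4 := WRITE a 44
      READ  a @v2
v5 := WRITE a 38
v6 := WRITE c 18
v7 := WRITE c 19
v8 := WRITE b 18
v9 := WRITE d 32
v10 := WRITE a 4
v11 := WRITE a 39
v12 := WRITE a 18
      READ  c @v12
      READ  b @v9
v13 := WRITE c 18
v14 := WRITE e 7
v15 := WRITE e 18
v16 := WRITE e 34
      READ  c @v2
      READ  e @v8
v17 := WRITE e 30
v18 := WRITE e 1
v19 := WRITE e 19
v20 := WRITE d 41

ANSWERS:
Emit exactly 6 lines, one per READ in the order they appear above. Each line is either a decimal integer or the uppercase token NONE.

v1: WRITE b=1  (b history now [(1, 1)])
v2: WRITE e=24  (e history now [(2, 24)])
READ d @v1: history=[] -> no version <= 1 -> NONE
v3: WRITE d=46  (d history now [(3, 46)])
v4: WRITE a=44  (a history now [(4, 44)])
READ a @v2: history=[(4, 44)] -> no version <= 2 -> NONE
v5: WRITE a=38  (a history now [(4, 44), (5, 38)])
v6: WRITE c=18  (c history now [(6, 18)])
v7: WRITE c=19  (c history now [(6, 18), (7, 19)])
v8: WRITE b=18  (b history now [(1, 1), (8, 18)])
v9: WRITE d=32  (d history now [(3, 46), (9, 32)])
v10: WRITE a=4  (a history now [(4, 44), (5, 38), (10, 4)])
v11: WRITE a=39  (a history now [(4, 44), (5, 38), (10, 4), (11, 39)])
v12: WRITE a=18  (a history now [(4, 44), (5, 38), (10, 4), (11, 39), (12, 18)])
READ c @v12: history=[(6, 18), (7, 19)] -> pick v7 -> 19
READ b @v9: history=[(1, 1), (8, 18)] -> pick v8 -> 18
v13: WRITE c=18  (c history now [(6, 18), (7, 19), (13, 18)])
v14: WRITE e=7  (e history now [(2, 24), (14, 7)])
v15: WRITE e=18  (e history now [(2, 24), (14, 7), (15, 18)])
v16: WRITE e=34  (e history now [(2, 24), (14, 7), (15, 18), (16, 34)])
READ c @v2: history=[(6, 18), (7, 19), (13, 18)] -> no version <= 2 -> NONE
READ e @v8: history=[(2, 24), (14, 7), (15, 18), (16, 34)] -> pick v2 -> 24
v17: WRITE e=30  (e history now [(2, 24), (14, 7), (15, 18), (16, 34), (17, 30)])
v18: WRITE e=1  (e history now [(2, 24), (14, 7), (15, 18), (16, 34), (17, 30), (18, 1)])
v19: WRITE e=19  (e history now [(2, 24), (14, 7), (15, 18), (16, 34), (17, 30), (18, 1), (19, 19)])
v20: WRITE d=41  (d history now [(3, 46), (9, 32), (20, 41)])

Answer: NONE
NONE
19
18
NONE
24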